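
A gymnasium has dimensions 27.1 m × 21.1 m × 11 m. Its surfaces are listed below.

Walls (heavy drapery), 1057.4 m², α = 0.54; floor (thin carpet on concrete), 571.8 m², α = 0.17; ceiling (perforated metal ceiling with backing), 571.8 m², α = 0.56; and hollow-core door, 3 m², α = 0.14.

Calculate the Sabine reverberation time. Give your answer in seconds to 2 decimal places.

1.02 sec

Total absorption A = 1057.4*0.54 + 571.8*0.17 + 571.8*0.56 + 3*0.14
  = 570.996 + 97.206 + 320.208 + 0.420 = 988.830 m² sabins.
V = 27.1·21.1·11 = 6289.91 m³.
Sabine: RT60 = 0.161 × 6289.91 / 988.830 = 1.02 s.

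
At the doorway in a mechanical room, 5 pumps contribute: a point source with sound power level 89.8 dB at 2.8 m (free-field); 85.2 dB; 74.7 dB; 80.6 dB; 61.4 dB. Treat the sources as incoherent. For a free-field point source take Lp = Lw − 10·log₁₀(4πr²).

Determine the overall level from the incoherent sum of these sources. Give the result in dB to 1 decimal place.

Source at 2.8 m: Lp = 89.8 − 10·log₁₀(4π·2.8²) = 89.8 − 10·log₁₀(98.520) = 69.9 dB.
Sum in the linear (power) domain: Σ 10^(Lᵢ/10) = 10^(69.9/10) + 10^(85.2/10) + 10^(74.7/10) + 10^(80.6/10) + 10^(61.4/10) = 4.866e+08.
L_total = 10·log₁₀(4.866e+08) = 86.9 dB.

86.9 dB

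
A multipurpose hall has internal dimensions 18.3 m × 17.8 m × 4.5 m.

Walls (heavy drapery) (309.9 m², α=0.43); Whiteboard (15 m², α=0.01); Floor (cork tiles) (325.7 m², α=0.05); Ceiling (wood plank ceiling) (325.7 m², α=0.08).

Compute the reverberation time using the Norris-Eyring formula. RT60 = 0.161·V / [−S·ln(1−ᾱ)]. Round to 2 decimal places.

Total surface area S = 309.9 + 15 + 325.7 + 325.7 = 976.3 m².
Σ(Sᵢαᵢ) = 309.9×0.43 + 15×0.01 + 325.7×0.05 + 325.7×0.08 = 175.748.
Mean coefficient ᾱ = A/S = 0.1800.
Eyring denominator: −S ln(1−ᾱ) = 193.748.
V = 18.3 × 17.8 × 4.5 = 1465.83 m³.
T = 0.161·V/[−S·ln(1−ᾱ)] = 0.161·1465.83/193.748 = 1.22 s.

1.22 sec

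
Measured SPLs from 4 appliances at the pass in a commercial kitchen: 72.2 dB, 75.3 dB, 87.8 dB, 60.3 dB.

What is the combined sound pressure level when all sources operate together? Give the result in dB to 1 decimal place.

88.2 dB

Σ 10^(Lᵢ/10) = 6.541e+08.
Back to dB: 10·log₁₀ Σ = 88.2 dB.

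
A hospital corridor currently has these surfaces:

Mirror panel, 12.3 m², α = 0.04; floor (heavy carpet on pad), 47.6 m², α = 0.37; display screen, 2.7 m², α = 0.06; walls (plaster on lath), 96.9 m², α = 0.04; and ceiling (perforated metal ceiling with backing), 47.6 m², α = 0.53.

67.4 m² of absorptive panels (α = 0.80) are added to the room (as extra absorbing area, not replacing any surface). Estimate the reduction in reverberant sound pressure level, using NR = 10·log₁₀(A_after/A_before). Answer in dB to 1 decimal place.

3.3 dB

Total absorption A_before = 12.3·0.04 + 47.6·0.37 + 2.7·0.06 + 96.9·0.04 + 47.6·0.53
  = 0.492 + 17.612 + 0.162 + 3.876 + 25.228 = 47.370 m² sabins.
Treatment contributes 67.4·0.80 = 53.920 sabins.
A_after = 47.370 + 53.920 = 101.290 sabins.
Reduction = 10 log₁₀(A_after/A_before) = 10 log₁₀(2.1383) = 3.3 dB.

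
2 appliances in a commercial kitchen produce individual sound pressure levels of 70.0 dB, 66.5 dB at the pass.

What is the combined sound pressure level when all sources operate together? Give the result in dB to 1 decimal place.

Converting to relative power and adding: 10^(70.0/10) + 10^(66.5/10) = 1.447e+07.
L_total = 10·log₁₀(1.447e+07) = 71.6 dB.

71.6 dB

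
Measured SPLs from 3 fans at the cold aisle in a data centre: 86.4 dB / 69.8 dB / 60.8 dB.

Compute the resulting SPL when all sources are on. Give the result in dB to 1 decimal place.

86.5 dB

Sum in the linear (power) domain: Σ 10^(Lᵢ/10) = 10^(86.4/10) + 10^(69.8/10) + 10^(60.8/10) = 4.473e+08.
Combined level = 10 log₁₀(4.473e+08) = 86.5 dB.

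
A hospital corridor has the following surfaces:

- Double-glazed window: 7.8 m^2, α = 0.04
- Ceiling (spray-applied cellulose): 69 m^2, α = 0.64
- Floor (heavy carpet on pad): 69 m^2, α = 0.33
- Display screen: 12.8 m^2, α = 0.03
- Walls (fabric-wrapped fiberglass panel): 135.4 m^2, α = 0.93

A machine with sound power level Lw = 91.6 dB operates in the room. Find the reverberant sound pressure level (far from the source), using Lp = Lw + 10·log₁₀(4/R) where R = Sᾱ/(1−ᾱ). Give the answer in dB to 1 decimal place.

70.1 dB

A = 193.548 sabins; S = 294.0 m^2.
ᾱ = 0.6583, so room constant R = A/(1−ᾱ) = 566.427 m^2.
Lp = Lw + 10 log₁₀(4/R) = 91.6 -21.51 = 70.1 dB.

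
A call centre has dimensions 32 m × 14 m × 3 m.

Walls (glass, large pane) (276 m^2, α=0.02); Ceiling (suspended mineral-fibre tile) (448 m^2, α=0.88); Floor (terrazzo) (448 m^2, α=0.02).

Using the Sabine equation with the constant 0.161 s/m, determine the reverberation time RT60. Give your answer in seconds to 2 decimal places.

Summing Sᵢαᵢ: 5.520 + 394.240 + 8.960 → A = 408.720 sabins.
Room volume: 1344 m³.
RT60 = 0.161 · V / A = 0.161 × 1344 / 408.720 = 0.53 s.

0.53 s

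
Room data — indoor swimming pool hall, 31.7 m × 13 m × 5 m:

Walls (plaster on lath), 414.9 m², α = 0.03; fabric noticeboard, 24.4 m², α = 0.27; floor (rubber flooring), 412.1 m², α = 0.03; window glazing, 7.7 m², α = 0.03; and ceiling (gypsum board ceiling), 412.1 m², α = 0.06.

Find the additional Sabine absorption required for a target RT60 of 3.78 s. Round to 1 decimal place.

31.4 sabins

Equivalent absorption area: A₁ = 414.9*0.03 + 24.4*0.27 + 412.1*0.03 + 7.7*0.03 + 412.1*0.06 = 56.355 m².
V = 2060.5 m³. Required absorption A₂ = 0.161 × 2060.5 / 3.78 = 87.762 sabins.
Shortfall: 87.762 − 56.355 = 31.4 sabins.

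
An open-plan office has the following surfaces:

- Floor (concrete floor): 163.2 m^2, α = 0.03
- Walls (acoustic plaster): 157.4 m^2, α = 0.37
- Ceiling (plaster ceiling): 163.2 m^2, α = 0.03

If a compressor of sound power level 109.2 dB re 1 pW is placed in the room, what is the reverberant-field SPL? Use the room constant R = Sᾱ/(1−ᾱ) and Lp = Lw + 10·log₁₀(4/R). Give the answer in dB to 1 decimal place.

Σ(Sᵢαᵢ) = 163.2·0.03 + 157.4·0.37 + 163.2·0.03 = 68.030; total area S = 483.8 m^2.
ᾱ = 0.1406, so room constant R = A/(1−ᾱ) = 79.160 m^2.
Lp = 109.2 + 10·log₁₀(4/79.160) = 109.2 + (-12.96) = 96.2 dB.

96.2 dB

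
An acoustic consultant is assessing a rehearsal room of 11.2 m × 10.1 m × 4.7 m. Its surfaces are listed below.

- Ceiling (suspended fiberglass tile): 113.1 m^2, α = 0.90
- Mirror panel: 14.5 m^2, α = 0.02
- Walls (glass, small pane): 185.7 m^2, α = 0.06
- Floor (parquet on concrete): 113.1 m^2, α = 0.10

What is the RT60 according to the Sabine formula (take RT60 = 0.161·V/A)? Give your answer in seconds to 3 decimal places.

0.687 seconds

Equivalent absorption area: A = 113.1*0.90 + 14.5*0.02 + 185.7*0.06 + 113.1*0.10 = 124.532 m^2.
Volume V = 11.2 × 10.1 × 4.7 = 531.664 m³.
T = 0.161 V/A = 0.161·531.664/124.532 = 0.687 s.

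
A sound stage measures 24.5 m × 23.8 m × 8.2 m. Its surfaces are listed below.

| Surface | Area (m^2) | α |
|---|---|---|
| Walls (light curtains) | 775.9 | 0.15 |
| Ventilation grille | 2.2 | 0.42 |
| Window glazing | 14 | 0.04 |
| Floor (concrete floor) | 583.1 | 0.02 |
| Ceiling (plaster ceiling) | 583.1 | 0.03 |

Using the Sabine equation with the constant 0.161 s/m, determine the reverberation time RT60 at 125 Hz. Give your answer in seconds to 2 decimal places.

5.24 s

A = Σ Sᵢαᵢ = 775.9·0.15 + 2.2·0.42 + 14·0.04 + 583.1·0.02 + 583.1·0.03 = 147.024 sabins.
Room volume: 4781.42 m³.
RT60 = 0.161 · V / A = 0.161 × 4781.42 / 147.024 = 5.24 s.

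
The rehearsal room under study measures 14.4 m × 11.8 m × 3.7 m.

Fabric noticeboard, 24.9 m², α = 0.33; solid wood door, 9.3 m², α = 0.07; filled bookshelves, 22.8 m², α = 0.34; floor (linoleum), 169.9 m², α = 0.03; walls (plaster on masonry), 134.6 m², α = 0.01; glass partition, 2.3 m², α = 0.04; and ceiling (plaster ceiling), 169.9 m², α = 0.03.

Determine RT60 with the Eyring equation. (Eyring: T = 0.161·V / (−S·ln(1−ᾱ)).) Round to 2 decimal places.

3.49 s

S = Σ Sᵢ = 533.7 m².
Absorption A = 24.9·0.33 + 9.3·0.07 + 22.8·0.34 + 169.9·0.03 + 134.6·0.01 + 2.3·0.04 + 169.9·0.03 = 28.252 sabins.
ᾱ = 28.252 / 533.7 = 0.0529.
−S·ln(1−ᾱ) = −533.7 × ln(1 − 0.0529) = 29.007.
V = 14.4 × 11.8 × 3.7 = 628.704 m³.
T = 0.161·V/[−S·ln(1−ᾱ)] = 0.161·628.704/29.007 = 3.49 s.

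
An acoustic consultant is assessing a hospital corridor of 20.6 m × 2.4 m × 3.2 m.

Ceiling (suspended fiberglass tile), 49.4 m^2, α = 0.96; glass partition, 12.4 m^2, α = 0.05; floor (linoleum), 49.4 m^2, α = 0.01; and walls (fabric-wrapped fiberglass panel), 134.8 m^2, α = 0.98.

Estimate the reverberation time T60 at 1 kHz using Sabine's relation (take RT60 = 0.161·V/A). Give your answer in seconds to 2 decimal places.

0.14 s

Summing Sᵢαᵢ: 47.424 + 0.620 + 0.494 + 132.104 → A = 180.642 sabins.
V = 20.6·2.4·3.2 = 158.208 m³.
Sabine: RT60 = 0.161 × 158.208 / 180.642 = 0.14 s.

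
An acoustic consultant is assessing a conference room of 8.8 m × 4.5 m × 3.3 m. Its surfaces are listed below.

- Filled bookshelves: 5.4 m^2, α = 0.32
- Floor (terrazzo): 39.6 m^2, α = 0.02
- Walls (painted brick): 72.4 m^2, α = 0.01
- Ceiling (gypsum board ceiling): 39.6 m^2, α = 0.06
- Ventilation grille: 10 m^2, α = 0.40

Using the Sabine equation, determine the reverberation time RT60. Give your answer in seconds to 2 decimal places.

A = Σ Sᵢαᵢ = 5.4×0.32 + 39.6×0.02 + 72.4×0.01 + 39.6×0.06 + 10×0.40 = 9.620 sabins.
Room volume: 130.68 m³.
T = 0.161 V/A = 0.161·130.68/9.620 = 2.19 s.

2.19 s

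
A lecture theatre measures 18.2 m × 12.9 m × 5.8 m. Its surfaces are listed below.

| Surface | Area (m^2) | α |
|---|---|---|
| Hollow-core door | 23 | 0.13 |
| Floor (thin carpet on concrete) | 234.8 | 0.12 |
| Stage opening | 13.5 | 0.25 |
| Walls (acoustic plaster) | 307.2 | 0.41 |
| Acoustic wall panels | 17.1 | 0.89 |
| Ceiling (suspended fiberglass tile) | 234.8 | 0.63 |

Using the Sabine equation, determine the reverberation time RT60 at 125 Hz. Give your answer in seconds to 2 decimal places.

0.68 sec

Total absorption A = 23×0.13 + 234.8×0.12 + 13.5×0.25 + 307.2×0.41 + 17.1×0.89 + 234.8×0.63
  = 2.990 + 28.176 + 3.375 + 125.952 + 15.219 + 147.924 = 323.636 m^2 sabins.
V = 18.2·12.9·5.8 = 1361.724 m³.
RT60 = 0.161 · V / A = 0.161 × 1361.724 / 323.636 = 0.68 s.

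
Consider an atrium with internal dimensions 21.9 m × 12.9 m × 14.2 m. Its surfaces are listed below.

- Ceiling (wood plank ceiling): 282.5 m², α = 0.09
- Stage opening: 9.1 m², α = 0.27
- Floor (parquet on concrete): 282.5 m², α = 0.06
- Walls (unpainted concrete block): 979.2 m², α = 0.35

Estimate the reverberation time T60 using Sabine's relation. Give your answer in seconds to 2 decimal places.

A = Σ Sᵢαᵢ = 282.5*0.09 + 9.1*0.27 + 282.5*0.06 + 979.2*0.35 = 387.552 sabins.
V = 21.9·12.9·14.2 = 4011.642 m³.
Sabine: RT60 = 0.161 × 4011.642 / 387.552 = 1.67 s.

1.67 sec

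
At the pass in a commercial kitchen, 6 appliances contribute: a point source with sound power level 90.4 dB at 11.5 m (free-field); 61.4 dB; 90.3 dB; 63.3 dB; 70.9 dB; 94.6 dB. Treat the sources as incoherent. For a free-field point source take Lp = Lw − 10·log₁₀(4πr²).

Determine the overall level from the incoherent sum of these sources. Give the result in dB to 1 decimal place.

Source at 11.5 m: Lp = 90.4 − 10·log₁₀(4π·11.5²) = 90.4 − 10·log₁₀(1661.903) = 58.2 dB.
Σ 10^(Lᵢ/10) = 3.972e+09.
L_total = 10·log₁₀(3.972e+09) = 96.0 dB.

96.0 dB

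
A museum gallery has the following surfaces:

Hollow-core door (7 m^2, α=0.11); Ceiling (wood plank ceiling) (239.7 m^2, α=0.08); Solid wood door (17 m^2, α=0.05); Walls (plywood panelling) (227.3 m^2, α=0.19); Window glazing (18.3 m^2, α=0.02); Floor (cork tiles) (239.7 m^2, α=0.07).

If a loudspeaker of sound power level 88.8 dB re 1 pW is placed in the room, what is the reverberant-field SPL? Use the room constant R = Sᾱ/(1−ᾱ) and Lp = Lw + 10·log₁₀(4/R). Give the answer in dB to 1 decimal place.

A = 81.128 sabins; S = 749.0 m^2.
ᾱ = 81.128/749.0 = 0.1083; R = Sᾱ/(1−ᾱ) = 81.128/(1−0.1083) = 90.981 m^2.
Lp = Lw + 10 log₁₀(4/R) = 88.8 -13.57 = 75.2 dB.

75.2 dB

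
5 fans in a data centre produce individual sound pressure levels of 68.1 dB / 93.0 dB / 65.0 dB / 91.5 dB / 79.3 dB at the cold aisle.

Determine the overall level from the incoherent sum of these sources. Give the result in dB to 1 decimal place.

95.4 dB

Σ 10^(Lᵢ/10) = 3.503e+09.
L_total = 10·log₁₀(3.503e+09) = 95.4 dB.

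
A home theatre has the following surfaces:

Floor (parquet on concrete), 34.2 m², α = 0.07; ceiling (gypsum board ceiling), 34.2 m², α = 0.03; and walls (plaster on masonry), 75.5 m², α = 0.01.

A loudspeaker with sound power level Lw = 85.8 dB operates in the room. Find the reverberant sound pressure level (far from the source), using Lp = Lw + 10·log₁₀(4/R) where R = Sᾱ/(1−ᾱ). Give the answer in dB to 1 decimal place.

85.5 dB

Σ(Sᵢαᵢ) = 34.2×0.07 + 34.2×0.03 + 75.5×0.01 = 4.175; total area S = 143.9 m².
ᾱ = 0.0290, so room constant R = A/(1−ᾱ) = 4.300 m².
Lp = Lw + 10 log₁₀(4/R) = 85.8 -0.31 = 85.5 dB.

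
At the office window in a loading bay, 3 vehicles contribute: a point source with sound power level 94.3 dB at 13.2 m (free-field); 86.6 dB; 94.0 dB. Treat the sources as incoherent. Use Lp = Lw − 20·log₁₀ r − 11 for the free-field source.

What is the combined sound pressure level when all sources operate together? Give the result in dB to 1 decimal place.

Source at 13.2 m: Lp = 94.3 − 20·log₁₀(13.2) − 11 = 60.9 dB.
Sum in the linear (power) domain: Σ 10^(Lᵢ/10) = 10^(60.9/10) + 10^(86.6/10) + 10^(94.0/10) = 2.97e+09.
L_total = 10·log₁₀(2.97e+09) = 94.7 dB.

94.7 dB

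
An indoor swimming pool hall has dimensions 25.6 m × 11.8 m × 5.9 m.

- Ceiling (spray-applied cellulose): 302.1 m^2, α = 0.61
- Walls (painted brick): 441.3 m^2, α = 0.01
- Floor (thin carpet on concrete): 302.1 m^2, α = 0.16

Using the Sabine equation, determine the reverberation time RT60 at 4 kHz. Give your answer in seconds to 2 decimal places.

A = Σ Sᵢαᵢ = 302.1×0.61 + 441.3×0.01 + 302.1×0.16 = 237.030 sabins.
Room volume: 1782.272 m³.
RT60 = 0.161 · V / A = 0.161 × 1782.272 / 237.030 = 1.21 s.

1.21 seconds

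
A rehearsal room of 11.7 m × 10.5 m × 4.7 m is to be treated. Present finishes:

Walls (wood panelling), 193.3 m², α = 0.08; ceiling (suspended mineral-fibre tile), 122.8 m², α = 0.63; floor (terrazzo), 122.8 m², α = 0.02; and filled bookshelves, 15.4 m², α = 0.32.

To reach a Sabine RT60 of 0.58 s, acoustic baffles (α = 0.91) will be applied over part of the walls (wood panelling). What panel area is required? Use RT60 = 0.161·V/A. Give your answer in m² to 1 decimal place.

A₁ = Σ Sᵢαᵢ = 193.3·0.08 + 122.8·0.63 + 122.8·0.02 + 15.4·0.32 = 100.212 sabins.
Required A₂ = 0.161·577.395/0.58 = 160.277 sabins.
ΔA needed = 160.277 − 100.212 = 60.065 sabins.
Net gain per m²: Δα = 0.91 − 0.08 = 0.83.
Panel area = 60.065 / 0.83 = 72.4 m².

72.4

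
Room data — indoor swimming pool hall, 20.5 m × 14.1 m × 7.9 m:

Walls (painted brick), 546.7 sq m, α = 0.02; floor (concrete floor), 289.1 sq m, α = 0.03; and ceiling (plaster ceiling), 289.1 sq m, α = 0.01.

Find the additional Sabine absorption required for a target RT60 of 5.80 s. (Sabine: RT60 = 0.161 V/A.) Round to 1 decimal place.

40.9 sabins

Summing Sᵢαᵢ: 10.934 + 8.673 + 2.891 → A₁ = 22.498 sabins.
V = 2283.495 m³. Required absorption A₂ = 0.161 × 2283.495 / 5.80 = 63.387 sabins.
Shortfall: 63.387 − 22.498 = 40.9 sabins.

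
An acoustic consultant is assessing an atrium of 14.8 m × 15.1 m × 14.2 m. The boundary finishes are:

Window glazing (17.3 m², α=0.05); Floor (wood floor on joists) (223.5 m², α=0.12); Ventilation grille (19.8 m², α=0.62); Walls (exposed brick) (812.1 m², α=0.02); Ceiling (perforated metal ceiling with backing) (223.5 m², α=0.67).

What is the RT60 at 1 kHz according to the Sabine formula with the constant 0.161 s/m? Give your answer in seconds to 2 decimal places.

2.48 seconds

Total absorption A = 17.3*0.05 + 223.5*0.12 + 19.8*0.62 + 812.1*0.02 + 223.5*0.67
  = 0.865 + 26.820 + 12.276 + 16.242 + 149.745 = 205.948 m² sabins.
Volume V = 14.8 × 15.1 × 14.2 = 3173.416 m³.
Sabine: RT60 = 0.161 × 3173.416 / 205.948 = 2.48 s.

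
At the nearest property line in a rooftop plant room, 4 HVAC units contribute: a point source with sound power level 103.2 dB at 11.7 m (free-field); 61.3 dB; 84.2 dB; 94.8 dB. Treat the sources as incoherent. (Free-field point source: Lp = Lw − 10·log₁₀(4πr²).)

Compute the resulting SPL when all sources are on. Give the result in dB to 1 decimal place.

95.2 dB

Source at 11.7 m: Lp = 103.2 − 10·log₁₀(4π·11.7²) = 103.2 − 10·log₁₀(1720.210) = 70.8 dB.
Converting to relative power and adding: 10^(70.8/10) + 10^(61.3/10) + 10^(84.2/10) + 10^(94.8/10) = 3.296e+09.
L_total = 10·log₁₀(3.296e+09) = 95.2 dB.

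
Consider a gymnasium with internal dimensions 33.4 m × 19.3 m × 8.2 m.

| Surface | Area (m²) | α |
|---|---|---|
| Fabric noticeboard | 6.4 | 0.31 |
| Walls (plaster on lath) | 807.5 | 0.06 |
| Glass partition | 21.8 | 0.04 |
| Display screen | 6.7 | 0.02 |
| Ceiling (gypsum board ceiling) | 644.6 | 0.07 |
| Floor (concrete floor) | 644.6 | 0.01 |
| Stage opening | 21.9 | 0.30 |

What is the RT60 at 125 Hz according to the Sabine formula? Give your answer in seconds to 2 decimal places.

Summing Sᵢαᵢ: 1.984 + 48.450 + 0.872 + 0.134 + 45.122 + 6.446 + 6.570 → A = 109.578 sabins.
Room volume: 5285.884 m³.
Sabine: RT60 = 0.161 × 5285.884 / 109.578 = 7.77 s.

7.77 seconds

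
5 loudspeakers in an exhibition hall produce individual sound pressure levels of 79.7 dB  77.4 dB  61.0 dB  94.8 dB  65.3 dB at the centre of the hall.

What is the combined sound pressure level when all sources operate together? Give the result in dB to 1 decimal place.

Σ 10^(Lᵢ/10) = 3.173e+09.
Combined level = 10 log₁₀(3.173e+09) = 95.0 dB.

95.0 dB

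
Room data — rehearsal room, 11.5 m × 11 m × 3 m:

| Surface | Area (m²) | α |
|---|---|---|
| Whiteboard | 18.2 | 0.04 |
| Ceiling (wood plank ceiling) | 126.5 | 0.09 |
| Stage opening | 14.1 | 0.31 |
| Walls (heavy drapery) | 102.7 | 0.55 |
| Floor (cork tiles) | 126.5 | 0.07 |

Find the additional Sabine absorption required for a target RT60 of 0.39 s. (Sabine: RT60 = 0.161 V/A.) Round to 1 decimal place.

Total absorption A₁ = 18.2·0.04 + 126.5·0.09 + 14.1·0.31 + 102.7·0.55 + 126.5·0.07
  = 0.728 + 11.385 + 4.371 + 56.485 + 8.855 = 81.824 m² sabins.
V = 379.5 m³. Required absorption A₂ = 0.161 × 379.5 / 0.39 = 156.665 sabins.
Additional absorption ΔA = 156.665 − 81.824 = 74.8 sabins.

74.8 sabins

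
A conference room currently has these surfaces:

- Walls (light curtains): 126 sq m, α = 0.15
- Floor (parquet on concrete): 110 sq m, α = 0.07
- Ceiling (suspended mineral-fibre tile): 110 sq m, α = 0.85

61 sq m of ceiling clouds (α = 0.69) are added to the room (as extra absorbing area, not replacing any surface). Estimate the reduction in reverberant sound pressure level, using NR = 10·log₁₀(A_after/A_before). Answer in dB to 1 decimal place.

Equivalent absorption area: A_before = 126×0.15 + 110×0.07 + 110×0.85 = 120.100 sq m.
Added absorption = 61 × 0.69 = 42.090 sabins.
New total A_after = 162.190 sabins.
NR = 10·log₁₀(162.190/120.100) = 1.3 dB.

1.3 dB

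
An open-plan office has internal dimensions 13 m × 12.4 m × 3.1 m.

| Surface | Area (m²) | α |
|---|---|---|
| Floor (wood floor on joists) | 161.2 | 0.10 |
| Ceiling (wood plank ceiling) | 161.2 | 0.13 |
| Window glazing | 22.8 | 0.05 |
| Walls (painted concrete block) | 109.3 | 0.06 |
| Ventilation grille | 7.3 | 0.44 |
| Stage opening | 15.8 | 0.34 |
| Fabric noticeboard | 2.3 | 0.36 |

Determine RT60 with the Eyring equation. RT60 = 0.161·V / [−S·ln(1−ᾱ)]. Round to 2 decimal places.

S = Σ Sᵢ = 479.9 m².
Absorption A = 161.2×0.10 + 161.2×0.13 + 22.8×0.05 + 109.3×0.06 + 7.3×0.44 + 15.8×0.34 + 2.3×0.36 = 54.186 sabins.
Mean coefficient ᾱ = A/S = 0.1129.
Eyring denominator: −S ln(1−ᾱ) = 57.491.
V = 13 × 12.4 × 3.1 = 499.72 m³.
RT60 = 0.161 × 499.72 / 57.491 = 1.40 s.

1.40 seconds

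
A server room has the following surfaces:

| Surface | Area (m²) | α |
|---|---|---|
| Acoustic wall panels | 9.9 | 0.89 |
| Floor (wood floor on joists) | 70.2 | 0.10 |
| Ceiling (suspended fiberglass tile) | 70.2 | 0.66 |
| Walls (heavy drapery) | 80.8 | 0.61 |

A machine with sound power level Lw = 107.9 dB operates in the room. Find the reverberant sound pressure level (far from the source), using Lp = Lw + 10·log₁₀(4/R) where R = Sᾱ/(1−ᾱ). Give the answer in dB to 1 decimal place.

A = 111.451 sabins; S = 231.1 m².
ᾱ = 111.451/231.1 = 0.4823; R = Sᾱ/(1−ᾱ) = 111.451/(1−0.4823) = 215.281 m².
Lp = Lw + 10 log₁₀(4/R) = 107.9 -17.31 = 90.6 dB.

90.6 dB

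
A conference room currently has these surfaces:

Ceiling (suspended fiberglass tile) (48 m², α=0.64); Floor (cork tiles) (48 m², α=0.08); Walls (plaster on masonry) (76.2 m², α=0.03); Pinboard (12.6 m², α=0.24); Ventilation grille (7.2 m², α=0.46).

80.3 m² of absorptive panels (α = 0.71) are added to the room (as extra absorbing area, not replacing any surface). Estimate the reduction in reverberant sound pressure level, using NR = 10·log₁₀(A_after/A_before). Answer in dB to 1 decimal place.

3.7 dB

Total absorption A_before = 48·0.64 + 48·0.08 + 76.2·0.03 + 12.6·0.24 + 7.2·0.46
  = 30.720 + 3.840 + 2.286 + 3.024 + 3.312 = 43.182 m² sabins.
Treatment contributes 80.3·0.71 = 57.013 sabins.
New total A_after = 100.195 sabins.
Reduction = 10 log₁₀(A_after/A_before) = 10 log₁₀(2.3203) = 3.7 dB.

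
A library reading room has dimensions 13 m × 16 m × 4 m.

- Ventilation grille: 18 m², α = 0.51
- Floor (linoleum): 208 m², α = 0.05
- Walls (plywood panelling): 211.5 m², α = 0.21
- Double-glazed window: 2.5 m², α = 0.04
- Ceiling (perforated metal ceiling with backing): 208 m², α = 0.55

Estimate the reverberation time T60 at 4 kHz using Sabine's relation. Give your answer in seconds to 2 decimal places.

Equivalent absorption area: A = 18*0.51 + 208*0.05 + 211.5*0.21 + 2.5*0.04 + 208*0.55 = 178.495 m².
Room volume: 832 m³.
Sabine: RT60 = 0.161 × 832 / 178.495 = 0.75 s.

0.75 seconds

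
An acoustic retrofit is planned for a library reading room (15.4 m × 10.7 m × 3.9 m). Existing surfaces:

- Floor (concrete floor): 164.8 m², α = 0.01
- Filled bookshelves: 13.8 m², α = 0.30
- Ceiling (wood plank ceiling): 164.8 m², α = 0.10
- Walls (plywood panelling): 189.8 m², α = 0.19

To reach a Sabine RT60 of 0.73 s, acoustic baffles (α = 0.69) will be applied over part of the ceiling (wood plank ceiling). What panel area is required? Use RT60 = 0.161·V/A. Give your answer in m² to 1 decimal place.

A₁ = Σ Sᵢαᵢ = 164.8·0.01 + 13.8·0.30 + 164.8·0.10 + 189.8·0.19 = 58.330 sabins.
V = 642.642 m³. Target absorption A₂ = 0.161 × 642.642 / 0.73 = 141.733 sabins.
Absorption to add: 141.733 − 58.330 = 83.403 sabins.
Each m² of panel replacing the ceiling (wood plank ceiling) adds (0.69 − 0.10) = 0.59 sabins.
Panel area = 83.403 / 0.59 = 141.4 m².

141.4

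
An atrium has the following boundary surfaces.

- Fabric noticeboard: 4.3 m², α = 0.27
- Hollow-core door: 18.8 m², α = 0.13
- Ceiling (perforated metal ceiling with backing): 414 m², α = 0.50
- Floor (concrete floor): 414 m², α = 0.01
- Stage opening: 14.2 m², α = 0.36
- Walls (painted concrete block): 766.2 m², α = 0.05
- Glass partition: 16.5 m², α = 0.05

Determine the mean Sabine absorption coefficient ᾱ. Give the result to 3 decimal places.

Total surface area S = 1648.0 m².
Σ(Sᵢαᵢ) = 4.3·0.27 + 18.8·0.13 + 414·0.50 + 414·0.01 + 14.2·0.36 + 766.2·0.05 + 16.5·0.05 = 258.992.
ᾱ = A/S = 0.157.

0.157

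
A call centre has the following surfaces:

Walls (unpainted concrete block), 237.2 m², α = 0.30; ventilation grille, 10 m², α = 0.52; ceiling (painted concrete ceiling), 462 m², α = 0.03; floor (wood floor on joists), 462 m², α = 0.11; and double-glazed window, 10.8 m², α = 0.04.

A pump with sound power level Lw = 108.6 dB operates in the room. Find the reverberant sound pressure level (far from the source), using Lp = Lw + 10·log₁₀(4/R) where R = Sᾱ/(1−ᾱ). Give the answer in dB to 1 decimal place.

Σ(Sᵢαᵢ) = 237.2·0.30 + 10·0.52 + 462·0.03 + 462·0.11 + 10.8·0.04 = 141.472; total area S = 1182.0 m².
ᾱ = 0.1197, so room constant R = A/(1−ᾱ) = 160.709 m².
Lp = 108.6 + 10·log₁₀(4/160.709) = 108.6 + (-16.04) = 92.6 dB.

92.6 dB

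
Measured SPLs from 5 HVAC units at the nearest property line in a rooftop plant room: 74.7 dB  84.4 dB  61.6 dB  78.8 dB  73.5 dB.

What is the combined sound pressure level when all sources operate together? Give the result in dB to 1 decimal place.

Σ 10^(Lᵢ/10) = 4.046e+08.
Back to dB: 10·log₁₀ Σ = 86.1 dB.

86.1 dB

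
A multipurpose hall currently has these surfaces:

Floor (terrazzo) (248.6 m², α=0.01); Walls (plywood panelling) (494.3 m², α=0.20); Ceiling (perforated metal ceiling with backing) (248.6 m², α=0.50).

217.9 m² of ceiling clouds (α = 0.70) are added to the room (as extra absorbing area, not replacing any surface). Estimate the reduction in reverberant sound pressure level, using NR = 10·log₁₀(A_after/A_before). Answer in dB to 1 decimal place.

A_before = Σ Sᵢαᵢ = 248.6*0.01 + 494.3*0.20 + 248.6*0.50 = 225.646 sabins.
Added absorption = 217.9 × 0.70 = 152.530 sabins.
New total A_after = 378.176 sabins.
Reduction = 10 log₁₀(A_after/A_before) = 10 log₁₀(1.6760) = 2.2 dB.

2.2 dB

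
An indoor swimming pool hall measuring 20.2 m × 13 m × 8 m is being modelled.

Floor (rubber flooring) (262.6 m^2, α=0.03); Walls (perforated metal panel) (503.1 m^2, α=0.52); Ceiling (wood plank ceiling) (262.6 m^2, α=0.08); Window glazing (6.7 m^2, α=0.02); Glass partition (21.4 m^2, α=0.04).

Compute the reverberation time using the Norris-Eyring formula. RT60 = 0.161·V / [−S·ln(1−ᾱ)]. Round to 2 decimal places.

0.99 sec

S = Σ Sᵢ = 1056.4 m^2.
Absorption A = 262.6×0.03 + 503.1×0.52 + 262.6×0.08 + 6.7×0.02 + 21.4×0.04 = 291.488 sabins.
ᾱ = 291.488 / 1056.4 = 0.2759.
Eyring denominator: −S ln(1−ᾱ) = 341.033.
V = 20.2 × 13 × 8 = 2100.8 m³.
T = 0.161·V/[−S·ln(1−ᾱ)] = 0.161·2100.8/341.033 = 0.99 s.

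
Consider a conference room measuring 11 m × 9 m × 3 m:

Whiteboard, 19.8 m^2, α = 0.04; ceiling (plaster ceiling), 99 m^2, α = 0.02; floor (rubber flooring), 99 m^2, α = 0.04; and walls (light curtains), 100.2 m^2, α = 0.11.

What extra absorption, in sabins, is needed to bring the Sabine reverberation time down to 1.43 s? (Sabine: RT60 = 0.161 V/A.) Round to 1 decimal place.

Total absorption A₁ = 19.8*0.04 + 99*0.02 + 99*0.04 + 100.2*0.11
  = 0.792 + 1.980 + 3.960 + 11.022 = 17.754 m^2 sabins.
For T = 1.43 s, need A₂ = 0.161·V/T = 0.161·297/1.43 = 33.438 sabins.
Shortfall: 33.438 − 17.754 = 15.7 sabins.

15.7 sabins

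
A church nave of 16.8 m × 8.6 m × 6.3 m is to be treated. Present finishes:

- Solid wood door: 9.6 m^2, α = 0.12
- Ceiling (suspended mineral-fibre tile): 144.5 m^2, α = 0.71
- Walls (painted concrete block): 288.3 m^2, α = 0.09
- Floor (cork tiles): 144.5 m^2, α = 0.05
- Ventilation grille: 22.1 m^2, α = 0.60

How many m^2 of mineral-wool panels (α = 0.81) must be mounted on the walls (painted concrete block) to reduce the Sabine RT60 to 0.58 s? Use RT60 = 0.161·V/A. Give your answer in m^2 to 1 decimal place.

Summing Sᵢαᵢ: 1.152 + 102.595 + 25.947 + 7.225 + 13.260 → A₁ = 150.179 sabins.
Required A₂ = 0.161·910.224/0.58 = 252.666 sabins.
ΔA needed = 252.666 − 150.179 = 102.487 sabins.
Net gain per m^2: Δα = 0.81 − 0.09 = 0.72.
Panel area = 102.487 / 0.72 = 142.3 m^2.

142.3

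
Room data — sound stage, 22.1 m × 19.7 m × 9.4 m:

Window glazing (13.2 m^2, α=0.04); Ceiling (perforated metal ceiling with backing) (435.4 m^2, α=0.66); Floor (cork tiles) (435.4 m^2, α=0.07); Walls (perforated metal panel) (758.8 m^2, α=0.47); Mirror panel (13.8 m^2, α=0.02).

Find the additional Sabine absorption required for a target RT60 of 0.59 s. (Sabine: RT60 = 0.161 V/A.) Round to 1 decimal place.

Equivalent absorption area: A₁ = 13.2*0.04 + 435.4*0.66 + 435.4*0.07 + 758.8*0.47 + 13.8*0.02 = 675.282 m^2.
V = 4092.478 m³. Required absorption A₂ = 0.161 × 4092.478 / 0.59 = 1116.761 sabins.
Shortfall: 1116.761 − 675.282 = 441.5 sabins.

441.5 sabins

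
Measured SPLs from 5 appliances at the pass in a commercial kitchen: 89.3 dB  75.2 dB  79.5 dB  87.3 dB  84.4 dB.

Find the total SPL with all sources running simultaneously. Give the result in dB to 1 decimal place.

92.5 dB

Converting to relative power and adding: 10^(89.3/10) + 10^(75.2/10) + 10^(79.5/10) + 10^(87.3/10) + 10^(84.4/10) = 1.786e+09.
L_total = 10·log₁₀(1.786e+09) = 92.5 dB.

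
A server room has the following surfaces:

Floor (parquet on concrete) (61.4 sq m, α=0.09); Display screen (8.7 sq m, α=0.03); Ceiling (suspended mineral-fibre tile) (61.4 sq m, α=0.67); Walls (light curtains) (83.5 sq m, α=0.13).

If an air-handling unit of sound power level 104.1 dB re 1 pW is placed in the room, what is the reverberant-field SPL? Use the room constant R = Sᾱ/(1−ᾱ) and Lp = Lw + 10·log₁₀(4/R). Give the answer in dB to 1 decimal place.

Σ(Sᵢαᵢ) = 61.4×0.09 + 8.7×0.03 + 61.4×0.67 + 83.5×0.13 = 57.780; total area S = 215.0 sq m.
ᾱ = 57.780/215.0 = 0.2687; R = Sᾱ/(1−ᾱ) = 57.780/(1−0.2687) = 79.010 sq m.
Lp = Lw + 10 log₁₀(4/R) = 104.1 -12.96 = 91.1 dB.

91.1 dB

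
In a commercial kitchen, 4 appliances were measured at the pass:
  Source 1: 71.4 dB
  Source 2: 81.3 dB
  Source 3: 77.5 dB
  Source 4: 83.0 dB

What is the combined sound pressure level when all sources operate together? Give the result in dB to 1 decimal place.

Converting to relative power and adding: 10^(71.4/10) + 10^(81.3/10) + 10^(77.5/10) + 10^(83.0/10) = 4.045e+08.
Combined level = 10 log₁₀(4.045e+08) = 86.1 dB.

86.1 dB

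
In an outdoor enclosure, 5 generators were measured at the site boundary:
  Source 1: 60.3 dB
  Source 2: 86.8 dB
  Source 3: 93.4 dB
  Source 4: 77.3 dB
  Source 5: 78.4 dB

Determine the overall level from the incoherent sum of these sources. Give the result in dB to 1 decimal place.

Converting to relative power and adding: 10^(60.3/10) + 10^(86.8/10) + 10^(93.4/10) + 10^(77.3/10) + 10^(78.4/10) = 2.79e+09.
Combined level = 10 log₁₀(2.79e+09) = 94.5 dB.

94.5 dB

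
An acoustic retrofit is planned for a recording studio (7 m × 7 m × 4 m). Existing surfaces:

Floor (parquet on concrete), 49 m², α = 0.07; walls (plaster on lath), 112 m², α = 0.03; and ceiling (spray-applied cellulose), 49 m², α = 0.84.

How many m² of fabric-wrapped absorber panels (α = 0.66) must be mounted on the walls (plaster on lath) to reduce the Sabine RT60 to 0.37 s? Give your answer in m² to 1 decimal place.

Total absorption A₁ = 49*0.07 + 112*0.03 + 49*0.84
  = 3.430 + 3.360 + 41.160 = 47.950 m² sabins.
Required A₂ = 0.161·196/0.37 = 85.286 sabins.
ΔA needed = 85.286 − 47.950 = 37.336 sabins.
Net gain per m²: Δα = 0.66 − 0.03 = 0.63.
Area = ΔA/Δα = 37.336/0.63 = 59.3 m².

59.3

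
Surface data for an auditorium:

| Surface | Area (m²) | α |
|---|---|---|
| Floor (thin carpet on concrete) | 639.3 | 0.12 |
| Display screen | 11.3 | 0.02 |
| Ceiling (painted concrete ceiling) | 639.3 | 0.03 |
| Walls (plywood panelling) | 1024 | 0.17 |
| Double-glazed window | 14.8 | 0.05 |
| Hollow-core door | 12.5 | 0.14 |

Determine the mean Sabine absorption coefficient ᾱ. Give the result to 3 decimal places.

0.116

S = Σ Sᵢ = 639.3 + 11.3 + 639.3 + 1024 + 14.8 + 12.5 = 2341.2 m².
Σ(Sᵢαᵢ) = 639.3·0.12 + 11.3·0.02 + 639.3·0.03 + 1024·0.17 + 14.8·0.05 + 12.5·0.14 = 272.691.
ᾱ = 272.691 / 2341.2 = 0.116.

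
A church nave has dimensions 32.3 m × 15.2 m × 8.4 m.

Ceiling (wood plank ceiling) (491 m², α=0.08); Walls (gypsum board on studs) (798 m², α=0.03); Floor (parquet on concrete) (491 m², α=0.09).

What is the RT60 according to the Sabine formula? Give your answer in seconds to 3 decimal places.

Summing Sᵢαᵢ: 39.280 + 23.940 + 44.190 → A = 107.410 sabins.
Room volume: 4124.064 m³.
Sabine: RT60 = 0.161 × 4124.064 / 107.410 = 6.182 s.

6.182 sec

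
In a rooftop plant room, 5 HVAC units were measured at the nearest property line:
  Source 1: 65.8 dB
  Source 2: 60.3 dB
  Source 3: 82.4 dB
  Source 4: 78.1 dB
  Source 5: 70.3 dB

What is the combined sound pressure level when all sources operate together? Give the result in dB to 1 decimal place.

Sum in the linear (power) domain: Σ 10^(Lᵢ/10) = 10^(65.8/10) + 10^(60.3/10) + 10^(82.4/10) + 10^(78.1/10) + 10^(70.3/10) = 2.539e+08.
L_total = 10·log₁₀(2.539e+08) = 84.0 dB.

84.0 dB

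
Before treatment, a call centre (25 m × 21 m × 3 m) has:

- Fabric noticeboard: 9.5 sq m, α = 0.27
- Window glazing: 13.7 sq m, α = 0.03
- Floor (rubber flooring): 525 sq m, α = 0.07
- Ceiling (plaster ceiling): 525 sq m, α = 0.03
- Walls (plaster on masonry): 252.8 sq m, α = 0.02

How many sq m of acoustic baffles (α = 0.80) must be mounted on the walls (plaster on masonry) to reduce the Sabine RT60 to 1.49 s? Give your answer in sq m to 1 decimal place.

140.6

Equivalent absorption area: A₁ = 9.5·0.27 + 13.7·0.03 + 525·0.07 + 525·0.03 + 252.8·0.02 = 60.532 sq m.
V = 1575 m³. Target absorption A₂ = 0.161 × 1575 / 1.49 = 170.185 sabins.
ΔA needed = 170.185 − 60.532 = 109.653 sabins.
Net gain per sq m: Δα = 0.80 − 0.02 = 0.78.
Panel area = 109.653 / 0.78 = 140.6 sq m.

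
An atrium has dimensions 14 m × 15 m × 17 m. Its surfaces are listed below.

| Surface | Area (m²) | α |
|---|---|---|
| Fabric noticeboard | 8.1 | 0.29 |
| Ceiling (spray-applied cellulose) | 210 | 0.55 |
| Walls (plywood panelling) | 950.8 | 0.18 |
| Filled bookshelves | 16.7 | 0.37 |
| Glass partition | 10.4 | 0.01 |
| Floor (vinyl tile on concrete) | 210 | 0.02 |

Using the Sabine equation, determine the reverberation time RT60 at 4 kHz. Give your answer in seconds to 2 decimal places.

A = Σ Sᵢαᵢ = 8.1*0.29 + 210*0.55 + 950.8*0.18 + 16.7*0.37 + 10.4*0.01 + 210*0.02 = 299.476 sabins.
V = 14·15·17 = 3570 m³.
Sabine: RT60 = 0.161 × 3570 / 299.476 = 1.92 s.

1.92 s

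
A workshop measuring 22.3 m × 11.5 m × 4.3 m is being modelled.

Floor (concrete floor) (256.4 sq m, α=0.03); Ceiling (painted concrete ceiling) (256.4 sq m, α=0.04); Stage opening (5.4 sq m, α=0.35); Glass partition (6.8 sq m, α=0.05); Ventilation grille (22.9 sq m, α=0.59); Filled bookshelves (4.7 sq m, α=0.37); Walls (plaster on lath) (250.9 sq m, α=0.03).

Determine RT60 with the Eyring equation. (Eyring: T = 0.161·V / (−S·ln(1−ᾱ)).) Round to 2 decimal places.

S = Σ Sᵢ = 803.5 sq m.
Σ(Sᵢαᵢ) = 256.4·0.03 + 256.4·0.04 + 5.4·0.35 + 6.8·0.05 + 22.9·0.59 + 4.7·0.37 + 250.9·0.03 = 42.955.
Mean coefficient ᾱ = A/S = 0.0535.
−S·ln(1−ᾱ) = −803.5 × ln(1 − 0.0535) = 44.180.
V = 22.3 × 11.5 × 4.3 = 1102.735 m³.
T = 0.161·V/[−S·ln(1−ᾱ)] = 0.161·1102.735/44.180 = 4.02 s.

4.02 s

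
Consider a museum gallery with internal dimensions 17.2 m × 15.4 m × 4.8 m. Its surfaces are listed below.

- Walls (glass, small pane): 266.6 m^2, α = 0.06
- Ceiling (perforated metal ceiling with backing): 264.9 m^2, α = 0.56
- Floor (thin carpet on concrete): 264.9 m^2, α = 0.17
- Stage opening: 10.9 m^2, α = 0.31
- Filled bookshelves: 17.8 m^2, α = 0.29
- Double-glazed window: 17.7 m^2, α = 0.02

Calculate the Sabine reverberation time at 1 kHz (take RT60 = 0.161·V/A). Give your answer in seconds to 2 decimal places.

Equivalent absorption area: A = 266.6×0.06 + 264.9×0.56 + 264.9×0.17 + 10.9×0.31 + 17.8×0.29 + 17.7×0.02 = 218.268 m^2.
V = 17.2·15.4·4.8 = 1271.424 m³.
Sabine: RT60 = 0.161 × 1271.424 / 218.268 = 0.94 s.

0.94 sec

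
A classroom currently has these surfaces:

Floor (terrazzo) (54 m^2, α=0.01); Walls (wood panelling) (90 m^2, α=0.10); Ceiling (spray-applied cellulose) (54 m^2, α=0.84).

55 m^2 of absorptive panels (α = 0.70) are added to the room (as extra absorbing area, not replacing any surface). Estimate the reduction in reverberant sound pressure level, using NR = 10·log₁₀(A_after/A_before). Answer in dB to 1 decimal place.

Summing Sᵢαᵢ: 0.540 + 9.000 + 45.360 → A_before = 54.900 sabins.
Added absorption = 55 × 0.70 = 38.500 sabins.
New total A_after = 93.400 sabins.
NR = 10·log₁₀(93.400/54.900) = 2.3 dB.

2.3 dB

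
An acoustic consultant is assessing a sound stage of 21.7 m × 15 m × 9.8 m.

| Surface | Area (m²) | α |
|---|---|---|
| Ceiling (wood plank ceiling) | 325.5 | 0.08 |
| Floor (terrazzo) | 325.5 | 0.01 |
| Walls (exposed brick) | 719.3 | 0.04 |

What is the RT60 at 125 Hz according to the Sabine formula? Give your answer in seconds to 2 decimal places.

8.84 sec

Equivalent absorption area: A = 325.5·0.08 + 325.5·0.01 + 719.3·0.04 = 58.067 m².
Volume V = 21.7 × 15 × 9.8 = 3189.9 m³.
RT60 = 0.161 · V / A = 0.161 × 3189.9 / 58.067 = 8.84 s.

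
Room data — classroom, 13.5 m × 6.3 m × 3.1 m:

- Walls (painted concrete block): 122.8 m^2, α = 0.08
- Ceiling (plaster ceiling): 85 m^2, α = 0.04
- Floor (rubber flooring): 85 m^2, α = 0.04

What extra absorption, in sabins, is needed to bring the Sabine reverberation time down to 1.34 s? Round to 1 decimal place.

Total absorption A₁ = 122.8·0.08 + 85·0.04 + 85·0.04
  = 9.824 + 3.400 + 3.400 = 16.624 m^2 sabins.
For T = 1.34 s, need A₂ = 0.161·V/T = 0.161·263.655/1.34 = 31.678 sabins.
ΔA = A₂ − A₁ = 31.678 − 16.624 = 15.1 sabins.

15.1 sabins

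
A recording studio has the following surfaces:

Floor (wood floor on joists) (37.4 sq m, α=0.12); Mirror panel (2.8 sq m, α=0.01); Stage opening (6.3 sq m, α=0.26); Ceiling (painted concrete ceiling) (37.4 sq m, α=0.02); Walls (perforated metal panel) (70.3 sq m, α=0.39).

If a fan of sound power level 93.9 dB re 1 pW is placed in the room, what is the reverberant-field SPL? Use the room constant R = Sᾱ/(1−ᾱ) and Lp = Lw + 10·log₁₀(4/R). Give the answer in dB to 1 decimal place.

83.5 dB

A = 34.319 sabins; S = 154.2 sq m.
ᾱ = 34.319/154.2 = 0.2226; R = Sᾱ/(1−ᾱ) = 34.319/(1−0.2226) = 44.146 sq m.
Lp = Lw + 10 log₁₀(4/R) = 93.9 -10.43 = 83.5 dB.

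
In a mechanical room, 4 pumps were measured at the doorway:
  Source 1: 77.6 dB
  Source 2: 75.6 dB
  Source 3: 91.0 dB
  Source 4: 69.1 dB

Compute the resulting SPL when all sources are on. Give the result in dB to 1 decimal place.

Σ 10^(Lᵢ/10) = 1.361e+09.
Back to dB: 10·log₁₀ Σ = 91.3 dB.

91.3 dB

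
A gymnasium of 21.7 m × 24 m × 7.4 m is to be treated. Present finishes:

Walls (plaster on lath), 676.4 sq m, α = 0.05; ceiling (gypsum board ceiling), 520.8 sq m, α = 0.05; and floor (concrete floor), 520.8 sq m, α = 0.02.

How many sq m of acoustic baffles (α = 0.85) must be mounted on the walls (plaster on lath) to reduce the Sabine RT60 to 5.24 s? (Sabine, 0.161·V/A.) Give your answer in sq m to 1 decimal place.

60.2

Total absorption A₁ = 676.4*0.05 + 520.8*0.05 + 520.8*0.02
  = 33.820 + 26.040 + 10.416 = 70.276 sq m sabins.
V = 3853.92 m³. Target absorption A₂ = 0.161 × 3853.92 / 5.24 = 118.412 sabins.
ΔA needed = 118.412 − 70.276 = 48.136 sabins.
Each sq m of panel replacing the walls (plaster on lath) adds (0.85 − 0.05) = 0.80 sabins.
Area = ΔA/Δα = 48.136/0.80 = 60.2 sq m.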